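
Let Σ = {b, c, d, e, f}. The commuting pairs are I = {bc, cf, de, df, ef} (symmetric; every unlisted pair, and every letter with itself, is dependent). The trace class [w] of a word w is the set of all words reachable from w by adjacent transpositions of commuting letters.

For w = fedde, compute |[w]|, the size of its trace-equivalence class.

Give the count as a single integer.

30

0(f) covers ∅
1(e) covers ∅
2(d) covers ∅
3(d) covers 2:d
4(e) covers 1:e
floor of heap: 0:f, 1:e, 2:d
completions by unplaced set U, small U first (add the entries for U minus each lowest piece of U):
  |U|=1: {0}:1  {3}:1  {4}:1
  |U|=2: {0,3}:2  {0,4}:2  {1,4}:1  {2,3}:1  {3,4}:2
  |U|=3: {0,1,4}:3  {0,2,3}:3  {0,3,4}:6  {1,3,4}:3  {2,3,4}:3
  start at 0(f): 6
  start at 1(e): 12
  start at 2(d): 12
sum over floor = 30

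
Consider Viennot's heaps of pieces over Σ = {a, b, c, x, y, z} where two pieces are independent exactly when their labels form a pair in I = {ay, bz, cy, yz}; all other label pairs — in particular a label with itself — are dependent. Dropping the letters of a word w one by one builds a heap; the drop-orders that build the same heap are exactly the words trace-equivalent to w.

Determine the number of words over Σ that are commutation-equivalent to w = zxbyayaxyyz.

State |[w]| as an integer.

18

0(z) covers ∅
1(x) covers 0:z
2(b) covers 1:x
3(y) covers 2:b
4(a) covers 2:b
5(y) covers 3:y
6(a) covers 4:a
7(x) covers 5:y, 6:a
8(y) covers 7:x
9(y) covers 8:y
10(z) covers 7:x
floor of heap: 0:z
completions by unplaced set U, small U first (add the entries for U minus each lowest piece of U):
  |U|=1: {9}:1  {10}:1
  |U|=2: {8,9}:1  {9,10}:2
  |U|=3: {8,9,10}:3
  |U|=4: {7,8,9,10}:3
  |U|=5: {5,7,8,9,10}:3  {6,7,8,9,10}:3
  |U|=6: {3,5,7,8,9,10}:3  {4,6,7,8,9,10}:3  {5,6,7,8,9,10}:6
  |U|=7: {3,5,6,7,8,9,10}:9  {4,5,6,7,8,9,10}:9
  |U|=8: {3,4,5,6,7,8,9,10}:18
  |U|=9: {2,3,4,5,6,7,8,9,10}:18
  start at 0(z): 18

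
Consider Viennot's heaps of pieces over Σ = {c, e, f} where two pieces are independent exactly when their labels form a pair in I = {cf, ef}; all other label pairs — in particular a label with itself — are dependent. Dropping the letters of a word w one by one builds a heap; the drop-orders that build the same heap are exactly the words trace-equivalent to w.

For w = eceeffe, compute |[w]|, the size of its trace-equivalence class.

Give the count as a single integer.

0(e) covers ∅
1(c) covers 0:e
2(e) covers 1:c
3(e) covers 2:e
4(f) covers ∅
5(f) covers 4:f
6(e) covers 3:e
floor of heap: 0:e, 4:f
completions by unplaced set U, small U first (add the entries for U minus each lowest piece of U):
  |U|=1: {5}:1  {6}:1
  |U|=2: {3,6}:1  {4,5}:1  {5,6}:2
  |U|=3: {2,3,6}:1  {3,5,6}:3  {4,5,6}:3
  |U|=4: {1,2,3,6}:1  {2,3,5,6}:4  {3,4,5,6}:6
  |U|=5: {0,1,2,3,6}:1  {1,2,3,5,6}:5  {2,3,4,5,6}:10
  start at 0(e): 15
  start at 4(f): 6
sum over floor = 21

21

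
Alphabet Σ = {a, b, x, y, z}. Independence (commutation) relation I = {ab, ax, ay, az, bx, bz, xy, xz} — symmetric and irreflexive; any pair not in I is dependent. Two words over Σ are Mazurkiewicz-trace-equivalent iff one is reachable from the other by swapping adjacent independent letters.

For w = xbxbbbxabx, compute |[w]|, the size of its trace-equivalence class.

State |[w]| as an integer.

0(x) covers ∅
1(b) covers ∅
2(x) covers 0:x
3(b) covers 1:b
4(b) covers 3:b
5(b) covers 4:b
6(x) covers 2:x
7(a) covers ∅
8(b) covers 5:b
9(x) covers 6:x
floor of heap: 0:x, 1:b, 7:a
completions by unplaced set U, small U first (add the entries for U minus each lowest piece of U):
  |U|=1: {7}:1  {8}:1  {9}:1
  |U|=2: {5,8}:1  {6,9}:1  {7,8}:2  {7,9}:2  {8,9}:2
  |U|=3: {2,6,9}:1  {4,5,8}:1  {5,7,8}:3  {5,8,9}:3  {6,7,9}:3  {6,8,9}:3  {7,8,9}:6
  |U|=4: {0,2,6,9}:1  {2,6,7,9}:4  {2,6,8,9}:4  {3,4,5,8}:1  {4,5,7,8}:4  {4,5,8,9}:4  {5,6,8,9}:6  {5,7,8,9}:12  {6,7,8,9}:12
  |U|=5: {0,2,6,7,9}:5  {0,2,6,8,9}:5  {1,3,4,5,8}:1  {2,5,6,8,9}:10  {2,6,7,8,9}:20  {3,4,5,7,8}:5  {3,4,5,8,9}:5  {4,5,6,8,9}:10  {4,5,7,8,9}:20  {5,6,7,8,9}:30
  |U|=6: {0,2,5,6,8,9}:15  {0,2,6,7,8,9}:30  {1,3,4,5,7,8}:6  {1,3,4,5,8,9}:6  {2,4,5,6,8,9}:20  {2,5,6,7,8,9}:60  {3,4,5,6,8,9}:15  {3,4,5,7,8,9}:30  {4,5,6,7,8,9}:60
  |U|=7: {0,2,4,5,6,8,9}:35  {0,2,5,6,7,8,9}:105  {1,3,4,5,6,8,9}:21  {1,3,4,5,7,8,9}:42  {2,3,4,5,6,8,9}:35  {2,4,5,6,7,8,9}:140  {3,4,5,6,7,8,9}:105
  |U|=8: {0,2,3,4,5,6,8,9}:70  {0,2,4,5,6,7,8,9}:280  {1,2,3,4,5,6,8,9}:56  {1,3,4,5,6,7,8,9}:168  {2,3,4,5,6,7,8,9}:280
  start at 0(x): 504
  start at 1(b): 630
  start at 7(a): 126
sum over floor = 1260

1260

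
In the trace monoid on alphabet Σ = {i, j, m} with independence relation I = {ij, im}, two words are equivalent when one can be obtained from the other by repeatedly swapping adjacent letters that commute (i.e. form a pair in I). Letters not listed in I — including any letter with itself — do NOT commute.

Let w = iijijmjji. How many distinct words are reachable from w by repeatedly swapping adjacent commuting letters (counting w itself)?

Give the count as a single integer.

drop 0:i onto floor
drop 1:i onto {0:i}
drop 2:j onto floor
drop 3:i onto {1:i}
drop 4:j onto {2:j}
drop 5:m onto {4:j}
drop 6:j onto {5:m}
drop 7:j onto {6:j}
drop 8:i onto {3:i}
ground layer = {0:i, 2:j}
drop-orders for the pieces not yet dropped (sum over which currently-grounded one goes next):
  1 to go: {7} 1  {8} 1
  2 to go: {3,8} 1  {6,7} 1  {7,8} 2
  3 to go: {1,3,8} 1  {3,7,8} 3  {5,6,7} 1  {6,7,8} 3
  4 to go: {0,1,3,8} 1  {1,3,7,8} 4  {3,6,7,8} 6  {4,5,6,7} 1  {5,6,7,8} 4
  5 to go: {0,1,3,7,8} 5  {1,3,6,7,8} 10  {2,4,5,6,7} 1  {3,5,6,7,8} 10  {4,5,6,7,8} 5
  6 to go: {0,1,3,6,7,8} 15  {1,3,5,6,7,8} 20  {2,4,5,6,7,8} 6  {3,4,5,6,7,8} 15
  7 to go: {0,1,3,5,6,7,8} 35  {1,3,4,5,6,7,8} 35  {2,3,4,5,6,7,8} 21
  if 0:i drops first: 56 orders
  if 2:j drops first: 70 orders
heap linearizations: 126

126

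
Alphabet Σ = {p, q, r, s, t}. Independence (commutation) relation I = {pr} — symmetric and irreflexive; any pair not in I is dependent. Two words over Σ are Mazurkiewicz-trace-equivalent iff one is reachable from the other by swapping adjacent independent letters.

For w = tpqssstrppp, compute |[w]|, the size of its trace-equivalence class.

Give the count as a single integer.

drop 0:t onto floor
drop 1:p onto {0:t}
drop 2:q onto {1:p}
drop 3:s onto {2:q}
drop 4:s onto {3:s}
drop 5:s onto {4:s}
drop 6:t onto {5:s}
drop 7:r onto {6:t}
drop 8:p onto {6:t}
drop 9:p onto {8:p}
drop 10:p onto {9:p}
ground layer = {0:t}
drop-orders for the pieces not yet dropped (sum over which currently-grounded one goes next):
  1 to go: {7} 1  {10} 1
  2 to go: {7,10} 2  {9,10} 1
  3 to go: {7,9,10} 3  {8,9,10} 1
  4 to go: {7,8,9,10} 4
  5 to go: {6,7,8,9,10} 4
  6 to go: {5,6,7,8,9,10} 4
  7 to go: {4,5,6,7,8,9,10} 4
  8 to go: {3,4,5,6,7,8,9,10} 4
  9 to go: {2,3,4,5,6,7,8,9,10} 4
  if 0:t drops first: 4 orders

4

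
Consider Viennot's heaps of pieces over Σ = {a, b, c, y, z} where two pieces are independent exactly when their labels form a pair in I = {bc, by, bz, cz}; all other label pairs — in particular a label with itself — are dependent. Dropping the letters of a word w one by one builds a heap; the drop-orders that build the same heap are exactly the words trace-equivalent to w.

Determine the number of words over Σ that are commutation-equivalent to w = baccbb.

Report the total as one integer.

6

#0=b has no predecessor
#1=a depends on [0:b]
#2=c depends on [1:a]
#3=c depends on [2:c]
#4=b depends on [1:a]
#5=b depends on [4:b]
sources: [0:b]
N(rest) = Σ N(rest − s) over sources s of rest; N(one piece) = 1:
  size 1 → [3]=1  [5]=1
  size 2 → [2,3]=1  [3,5]=2  [4,5]=1
  size 3 → [2,3,5]=3  [3,4,5]=3
  size 4 → [2,3,4,5]=6
  first=0(b) contributes 6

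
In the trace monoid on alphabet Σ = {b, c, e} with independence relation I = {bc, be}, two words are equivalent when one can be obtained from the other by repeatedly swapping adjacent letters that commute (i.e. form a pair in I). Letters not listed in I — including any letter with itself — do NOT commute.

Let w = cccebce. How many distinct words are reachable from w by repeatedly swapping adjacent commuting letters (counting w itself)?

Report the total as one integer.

7

#0=c has no predecessor
#1=c depends on [0:c]
#2=c depends on [1:c]
#3=e depends on [2:c]
#4=b has no predecessor
#5=c depends on [3:e]
#6=e depends on [5:c]
sources: [0:c, 4:b]
N(rest) = Σ N(rest − s) over sources s of rest; N(one piece) = 1:
  size 1 → [4]=1  [6]=1
  size 2 → [4,6]=2  [5,6]=1
  size 3 → [3,5,6]=1  [4,5,6]=3
  size 4 → [2,3,5,6]=1  [3,4,5,6]=4
  size 5 → [1,2,3,5,6]=1  [2,3,4,5,6]=5
  first=0(c) contributes 6
  first=4(b) contributes 1
|[w]| = 7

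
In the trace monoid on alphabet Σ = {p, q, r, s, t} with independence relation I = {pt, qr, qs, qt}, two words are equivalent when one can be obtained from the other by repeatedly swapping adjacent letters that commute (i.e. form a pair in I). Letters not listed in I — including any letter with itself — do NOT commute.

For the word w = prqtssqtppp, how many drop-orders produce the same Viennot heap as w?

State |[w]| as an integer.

66

drop 0:p onto floor
drop 1:r onto {0:p}
drop 2:q onto {0:p}
drop 3:t onto {1:r}
drop 4:s onto {3:t}
drop 5:s onto {4:s}
drop 6:q onto {2:q}
drop 7:t onto {5:s}
drop 8:p onto {5:s, 6:q}
drop 9:p onto {8:p}
drop 10:p onto {9:p}
ground layer = {0:p}
drop-orders for the pieces not yet dropped (sum over which currently-grounded one goes next):
  1 to go: {7} 1  {10} 1
  2 to go: {7,10} 2  {9,10} 1
  3 to go: {7,9,10} 3  {8,9,10} 1
  4 to go: {6,8,9,10} 1  {7,8,9,10} 4
  5 to go: {2,6,8,9,10} 1  {5,7,8,9,10} 4  {6,7,8,9,10} 5
  6 to go: {2,6,7,8,9,10} 6  {4,5,7,8,9,10} 4  {5,6,7,8,9,10} 9
  7 to go: {2,5,6,7,8,9,10} 15  {3,4,5,7,8,9,10} 4  {4,5,6,7,8,9,10} 13
  8 to go: {1,3,4,5,7,8,9,10} 4  {2,4,5,6,7,8,9,10} 28  {3,4,5,6,7,8,9,10} 17
  9 to go: {1,3,4,5,6,7,8,9,10} 21  {2,3,4,5,6,7,8,9,10} 45
  if 0:p drops first: 66 orders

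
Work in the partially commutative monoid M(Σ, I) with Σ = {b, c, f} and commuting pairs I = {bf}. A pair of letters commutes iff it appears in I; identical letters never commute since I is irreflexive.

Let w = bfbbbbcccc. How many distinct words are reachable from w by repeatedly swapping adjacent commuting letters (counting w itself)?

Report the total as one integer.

6

piece 0:b — minimal
piece 1:f — minimal
piece 2:b rests on {0:b}
piece 3:b rests on {2:b}
piece 4:b rests on {3:b}
piece 5:b rests on {4:b}
piece 6:c rests on {1:f, 5:b}
piece 7:c rests on {6:c}
piece 8:c rests on {7:c}
piece 9:c rests on {8:c}
minimal pieces: {0:b, 1:f}
ways to finish when only these pieces remain (= sum over removing one remaining piece with nothing left below it):
  1 left: {9}→1
  2 left: {8,9}→1
  3 left: {7,8,9}→1
  4 left: {6,7,8,9}→1
  5 left: {1,6,7,8,9}→1  {5,6,7,8,9}→1
  6 left: {1,5,6,7,8,9}→2  {4,5,6,7,8,9}→1
  7 left: {1,4,5,6,7,8,9}→3  {3,4,5,6,7,8,9}→1
  8 left: {1,3,4,5,6,7,8,9}→4  {2,3,4,5,6,7,8,9}→1
  placing 0:b first → 5 extensions
  placing 1:f first → 1 extensions
total linear extensions = 6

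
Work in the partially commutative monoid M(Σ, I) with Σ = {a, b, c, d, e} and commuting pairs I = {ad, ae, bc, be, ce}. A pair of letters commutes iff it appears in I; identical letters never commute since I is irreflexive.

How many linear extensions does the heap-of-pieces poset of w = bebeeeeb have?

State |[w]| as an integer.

#0=b has no predecessor
#1=e has no predecessor
#2=b depends on [0:b]
#3=e depends on [1:e]
#4=e depends on [3:e]
#5=e depends on [4:e]
#6=e depends on [5:e]
#7=b depends on [2:b]
sources: [0:b, 1:e]
N(rest) = Σ N(rest − s) over sources s of rest; N(one piece) = 1:
  size 1 → [6]=1  [7]=1
  size 2 → [2,7]=1  [5,6]=1  [6,7]=2
  size 3 → [0,2,7]=1  [2,6,7]=3  [4,5,6]=1  [5,6,7]=3
  size 4 → [0,2,6,7]=4  [2,5,6,7]=6  [3,4,5,6]=1  [4,5,6,7]=4
  size 5 → [0,2,5,6,7]=10  [1,3,4,5,6]=1  [2,4,5,6,7]=10  [3,4,5,6,7]=5
  size 6 → [0,2,4,5,6,7]=20  [1,3,4,5,6,7]=6  [2,3,4,5,6,7]=15
  first=0(b) contributes 21
  first=1(e) contributes 35
|[w]| = 56

56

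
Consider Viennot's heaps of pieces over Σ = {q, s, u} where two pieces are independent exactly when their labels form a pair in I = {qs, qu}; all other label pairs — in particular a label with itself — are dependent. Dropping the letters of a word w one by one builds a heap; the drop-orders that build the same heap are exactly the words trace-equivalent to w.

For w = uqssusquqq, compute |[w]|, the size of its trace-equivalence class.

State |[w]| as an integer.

210

#0=u has no predecessor
#1=q has no predecessor
#2=s depends on [0:u]
#3=s depends on [2:s]
#4=u depends on [3:s]
#5=s depends on [4:u]
#6=q depends on [1:q]
#7=u depends on [5:s]
#8=q depends on [6:q]
#9=q depends on [8:q]
sources: [0:u, 1:q]
N(rest) = Σ N(rest − s) over sources s of rest; N(one piece) = 1:
  size 1 → [7]=1  [9]=1
  size 2 → [5,7]=1  [7,9]=2  [8,9]=1
  size 3 → [4,5,7]=1  [5,7,9]=3  [6,8,9]=1  [7,8,9]=3
  size 4 → [1,6,8,9]=1  [3,4,5,7]=1  [4,5,7,9]=4  [5,7,8,9]=6  [6,7,8,9]=4
  size 5 → [1,6,7,8,9]=5  [2,3,4,5,7]=1  [3,4,5,7,9]=5  [4,5,7,8,9]=10  [5,6,7,8,9]=10
  size 6 → [0,2,3,4,5,7]=1  [1,5,6,7,8,9]=15  [2,3,4,5,7,9]=6  [3,4,5,7,8,9]=15  [4,5,6,7,8,9]=20
  size 7 → [0,2,3,4,5,7,9]=7  [1,4,5,6,7,8,9]=35  [2,3,4,5,7,8,9]=21  [3,4,5,6,7,8,9]=35
  size 8 → [0,2,3,4,5,7,8,9]=28  [1,3,4,5,6,7,8,9]=70  [2,3,4,5,6,7,8,9]=56
  first=0(u) contributes 126
  first=1(q) contributes 84
|[w]| = 210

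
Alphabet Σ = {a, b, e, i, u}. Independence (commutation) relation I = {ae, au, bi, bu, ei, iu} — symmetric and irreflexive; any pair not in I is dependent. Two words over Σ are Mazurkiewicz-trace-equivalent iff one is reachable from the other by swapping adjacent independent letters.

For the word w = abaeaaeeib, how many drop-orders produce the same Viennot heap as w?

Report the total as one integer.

55

#0=a has no predecessor
#1=b depends on [0:a]
#2=a depends on [1:b]
#3=e depends on [1:b]
#4=a depends on [2:a]
#5=a depends on [4:a]
#6=e depends on [3:e]
#7=e depends on [6:e]
#8=i depends on [5:a]
#9=b depends on [5:a, 7:e]
sources: [0:a]
N(rest) = Σ N(rest − s) over sources s of rest; N(one piece) = 1:
  size 1 → [8]=1  [9]=1
  size 2 → [7,9]=1  [8,9]=2
  size 3 → [5,8,9]=2  [6,7,9]=1  [7,8,9]=3
  size 4 → [3,6,7,9]=1  [4,5,8,9]=2  [5,7,8,9]=5  [6,7,8,9]=4
  size 5 → [2,4,5,8,9]=2  [3,6,7,8,9]=5  [4,5,7,8,9]=7  [5,6,7,8,9]=9
  size 6 → [2,4,5,7,8,9]=9  [3,5,6,7,8,9]=14  [4,5,6,7,8,9]=16
  size 7 → [2,4,5,6,7,8,9]=25  [3,4,5,6,7,8,9]=30
  size 8 → [2,3,4,5,6,7,8,9]=55
  first=0(a) contributes 55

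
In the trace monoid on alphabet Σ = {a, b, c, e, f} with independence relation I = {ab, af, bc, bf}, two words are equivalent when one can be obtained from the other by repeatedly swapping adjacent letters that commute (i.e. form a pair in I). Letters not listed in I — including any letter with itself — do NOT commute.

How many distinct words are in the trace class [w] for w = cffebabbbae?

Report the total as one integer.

0(c) covers ∅
1(f) covers 0:c
2(f) covers 1:f
3(e) covers 2:f
4(b) covers 3:e
5(a) covers 3:e
6(b) covers 4:b
7(b) covers 6:b
8(b) covers 7:b
9(a) covers 5:a
10(e) covers 8:b, 9:a
floor of heap: 0:c
completions by unplaced set U, small U first (add the entries for U minus each lowest piece of U):
  |U|=1: {10}:1
  |U|=2: {8,10}:1  {9,10}:1
  |U|=3: {5,9,10}:1  {7,8,10}:1  {8,9,10}:2
  |U|=4: {5,8,9,10}:3  {6,7,8,10}:1  {7,8,9,10}:3
  |U|=5: {4,6,7,8,10}:1  {5,7,8,9,10}:6  {6,7,8,9,10}:4
  |U|=6: {4,6,7,8,9,10}:5  {5,6,7,8,9,10}:10
  |U|=7: {4,5,6,7,8,9,10}:15
  |U|=8: {3,4,5,6,7,8,9,10}:15
  |U|=9: {2,3,4,5,6,7,8,9,10}:15
  start at 0(c): 15

15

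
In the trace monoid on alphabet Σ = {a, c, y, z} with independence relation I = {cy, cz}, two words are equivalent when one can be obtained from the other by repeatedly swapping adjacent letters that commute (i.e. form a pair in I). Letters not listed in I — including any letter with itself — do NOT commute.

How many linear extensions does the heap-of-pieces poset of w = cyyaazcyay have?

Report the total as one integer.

piece 0:c — minimal
piece 1:y — minimal
piece 2:y rests on {1:y}
piece 3:a rests on {0:c, 2:y}
piece 4:a rests on {3:a}
piece 5:z rests on {4:a}
piece 6:c rests on {4:a}
piece 7:y rests on {5:z}
piece 8:a rests on {6:c, 7:y}
piece 9:y rests on {8:a}
minimal pieces: {0:c, 1:y}
ways to finish when only these pieces remain (= sum over removing one remaining piece with nothing left below it):
  1 left: {9}→1
  2 left: {8,9}→1
  3 left: {6,8,9}→1  {7,8,9}→1
  4 left: {5,7,8,9}→1  {6,7,8,9}→2
  5 left: {5,6,7,8,9}→3
  6 left: {4,5,6,7,8,9}→3
  7 left: {3,4,5,6,7,8,9}→3
  8 left: {0,3,4,5,6,7,8,9}→3  {2,3,4,5,6,7,8,9}→3
  placing 0:c first → 3 extensions
  placing 1:y first → 6 extensions
total linear extensions = 9

9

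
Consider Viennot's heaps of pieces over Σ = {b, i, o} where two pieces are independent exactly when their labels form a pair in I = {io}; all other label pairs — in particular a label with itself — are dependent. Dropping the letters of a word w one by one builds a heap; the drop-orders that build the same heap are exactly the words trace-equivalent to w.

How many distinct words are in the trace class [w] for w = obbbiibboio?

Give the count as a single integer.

#0=o has no predecessor
#1=b depends on [0:o]
#2=b depends on [1:b]
#3=b depends on [2:b]
#4=i depends on [3:b]
#5=i depends on [4:i]
#6=b depends on [5:i]
#7=b depends on [6:b]
#8=o depends on [7:b]
#9=i depends on [7:b]
#10=o depends on [8:o]
sources: [0:o]
N(rest) = Σ N(rest − s) over sources s of rest; N(one piece) = 1:
  size 1 → [9]=1  [10]=1
  size 2 → [8,10]=1  [9,10]=2
  size 3 → [8,9,10]=3
  size 4 → [7,8,9,10]=3
  size 5 → [6,7,8,9,10]=3
  size 6 → [5,6,7,8,9,10]=3
  size 7 → [4,5,6,7,8,9,10]=3
  size 8 → [3,4,5,6,7,8,9,10]=3
  size 9 → [2,3,4,5,6,7,8,9,10]=3
  first=0(o) contributes 3

3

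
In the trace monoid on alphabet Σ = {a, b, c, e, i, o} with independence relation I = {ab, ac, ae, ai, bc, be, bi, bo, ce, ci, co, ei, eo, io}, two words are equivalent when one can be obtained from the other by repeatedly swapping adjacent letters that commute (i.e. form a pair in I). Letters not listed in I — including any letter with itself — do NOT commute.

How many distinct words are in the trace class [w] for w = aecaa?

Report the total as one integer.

piece 0:a — minimal
piece 1:e — minimal
piece 2:c — minimal
piece 3:a rests on {0:a}
piece 4:a rests on {3:a}
minimal pieces: {0:a, 1:e, 2:c}
ways to finish when only these pieces remain (= sum over removing one remaining piece with nothing left below it):
  1 left: {1}→1  {2}→1  {4}→1
  2 left: {1,2}→2  {1,4}→2  {2,4}→2  {3,4}→1
  3 left: {0,3,4}→1  {1,2,4}→6  {1,3,4}→3  {2,3,4}→3
  placing 0:a first → 12 extensions
  placing 1:e first → 4 extensions
  placing 2:c first → 4 extensions
total linear extensions = 20

20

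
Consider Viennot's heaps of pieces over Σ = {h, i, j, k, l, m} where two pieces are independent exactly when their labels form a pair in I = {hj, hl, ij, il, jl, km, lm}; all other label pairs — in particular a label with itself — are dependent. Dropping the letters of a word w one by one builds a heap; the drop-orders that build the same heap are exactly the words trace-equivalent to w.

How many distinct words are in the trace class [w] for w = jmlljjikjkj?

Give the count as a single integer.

#0=j has no predecessor
#1=m depends on [0:j]
#2=l has no predecessor
#3=l depends on [2:l]
#4=j depends on [1:m]
#5=j depends on [4:j]
#6=i depends on [1:m]
#7=k depends on [3:l, 5:j, 6:i]
#8=j depends on [7:k]
#9=k depends on [8:j]
#10=j depends on [9:k]
sources: [0:j, 2:l]
N(rest) = Σ N(rest − s) over sources s of rest; N(one piece) = 1:
  size 1 → [10]=1
  size 2 → [9,10]=1
  size 3 → [8,9,10]=1
  size 4 → [7,8,9,10]=1
  size 5 → [3,7,8,9,10]=1  [5,7,8,9,10]=1  [6,7,8,9,10]=1
  size 6 → [2,3,7,8,9,10]=1  [3,5,7,8,9,10]=2  [3,6,7,8,9,10]=2  [4,5,7,8,9,10]=1  [5,6,7,8,9,10]=2
  size 7 → [2,3,5,7,8,9,10]=3  [2,3,6,7,8,9,10]=3  [3,4,5,7,8,9,10]=3  [3,5,6,7,8,9,10]=6  [4,5,6,7,8,9,10]=3
  size 8 → [1,4,5,6,7,8,9,10]=3  [2,3,4,5,7,8,9,10]=6  [2,3,5,6,7,8,9,10]=12  [3,4,5,6,7,8,9,10]=12
  size 9 → [0,1,4,5,6,7,8,9,10]=3  [1,3,4,5,6,7,8,9,10]=15  [2,3,4,5,6,7,8,9,10]=30
  first=0(j) contributes 45
  first=2(l) contributes 18
|[w]| = 63

63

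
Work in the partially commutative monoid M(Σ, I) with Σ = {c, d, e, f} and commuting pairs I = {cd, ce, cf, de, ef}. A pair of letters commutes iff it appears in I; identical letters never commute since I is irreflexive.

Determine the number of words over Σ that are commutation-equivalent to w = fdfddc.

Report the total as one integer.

6

drop 0:f onto floor
drop 1:d onto {0:f}
drop 2:f onto {1:d}
drop 3:d onto {2:f}
drop 4:d onto {3:d}
drop 5:c onto floor
ground layer = {0:f, 5:c}
drop-orders for the pieces not yet dropped (sum over which currently-grounded one goes next):
  1 to go: {4} 1  {5} 1
  2 to go: {3,4} 1  {4,5} 2
  3 to go: {2,3,4} 1  {3,4,5} 3
  4 to go: {1,2,3,4} 1  {2,3,4,5} 4
  if 0:f drops first: 5 orders
  if 5:c drops first: 1 orders
heap linearizations: 6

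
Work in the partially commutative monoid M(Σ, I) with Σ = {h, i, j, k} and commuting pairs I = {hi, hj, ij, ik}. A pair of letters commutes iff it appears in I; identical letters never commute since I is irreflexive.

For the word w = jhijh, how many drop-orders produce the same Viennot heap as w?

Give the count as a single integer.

30

0(j) covers ∅
1(h) covers ∅
2(i) covers ∅
3(j) covers 0:j
4(h) covers 1:h
floor of heap: 0:j, 1:h, 2:i
completions by unplaced set U, small U first (add the entries for U minus each lowest piece of U):
  |U|=1: {2}:1  {3}:1  {4}:1
  |U|=2: {0,3}:1  {1,4}:1  {2,3}:2  {2,4}:2  {3,4}:2
  |U|=3: {0,2,3}:3  {0,3,4}:3  {1,2,4}:3  {1,3,4}:3  {2,3,4}:6
  start at 0(j): 12
  start at 1(h): 12
  start at 2(i): 6
sum over floor = 30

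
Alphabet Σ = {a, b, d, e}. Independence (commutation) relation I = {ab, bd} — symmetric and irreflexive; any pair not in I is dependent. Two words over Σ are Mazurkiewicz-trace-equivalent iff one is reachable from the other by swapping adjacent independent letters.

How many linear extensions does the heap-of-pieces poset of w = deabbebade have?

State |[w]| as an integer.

9

drop 0:d onto floor
drop 1:e onto {0:d}
drop 2:a onto {1:e}
drop 3:b onto {1:e}
drop 4:b onto {3:b}
drop 5:e onto {2:a, 4:b}
drop 6:b onto {5:e}
drop 7:a onto {5:e}
drop 8:d onto {7:a}
drop 9:e onto {6:b, 8:d}
ground layer = {0:d}
drop-orders for the pieces not yet dropped (sum over which currently-grounded one goes next):
  1 to go: {9} 1
  2 to go: {6,9} 1  {8,9} 1
  3 to go: {6,8,9} 2  {7,8,9} 1
  4 to go: {6,7,8,9} 3
  5 to go: {5,6,7,8,9} 3
  6 to go: {2,5,6,7,8,9} 3  {4,5,6,7,8,9} 3
  7 to go: {2,4,5,6,7,8,9} 6  {3,4,5,6,7,8,9} 3
  8 to go: {2,3,4,5,6,7,8,9} 9
  if 0:d drops first: 9 orders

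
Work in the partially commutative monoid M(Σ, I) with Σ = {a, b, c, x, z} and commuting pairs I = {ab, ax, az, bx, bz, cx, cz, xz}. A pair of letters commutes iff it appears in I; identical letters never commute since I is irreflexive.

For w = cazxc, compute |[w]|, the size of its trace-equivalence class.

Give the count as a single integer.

drop 0:c onto floor
drop 1:a onto {0:c}
drop 2:z onto floor
drop 3:x onto floor
drop 4:c onto {1:a}
ground layer = {0:c, 2:z, 3:x}
drop-orders for the pieces not yet dropped (sum over which currently-grounded one goes next):
  1 to go: {2} 1  {3} 1  {4} 1
  2 to go: {1,4} 1  {2,3} 2  {2,4} 2  {3,4} 2
  3 to go: {0,1,4} 1  {1,2,4} 3  {1,3,4} 3  {2,3,4} 6
  if 0:c drops first: 12 orders
  if 2:z drops first: 4 orders
  if 3:x drops first: 4 orders
heap linearizations: 20

20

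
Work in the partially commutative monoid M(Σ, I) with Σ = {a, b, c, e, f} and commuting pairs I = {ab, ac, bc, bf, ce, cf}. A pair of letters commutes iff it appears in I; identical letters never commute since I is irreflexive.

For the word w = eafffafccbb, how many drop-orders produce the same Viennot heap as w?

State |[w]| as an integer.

1540

piece 0:e — minimal
piece 1:a rests on {0:e}
piece 2:f rests on {1:a}
piece 3:f rests on {2:f}
piece 4:f rests on {3:f}
piece 5:a rests on {4:f}
piece 6:f rests on {5:a}
piece 7:c — minimal
piece 8:c rests on {7:c}
piece 9:b rests on {0:e}
piece 10:b rests on {9:b}
minimal pieces: {0:e, 7:c}
ways to finish when only these pieces remain (= sum over removing one remaining piece with nothing left below it):
  1 left: {6}→1  {8}→1  {10}→1
  2 left: {5,6}→1  {6,8}→2  {6,10}→2  {7,8}→1  {8,10}→2  {9,10}→1
  3 left: {4,5,6}→1  {5,6,8}→3  {5,6,10}→3  {6,7,8}→3  {6,8,10}→6  {6,9,10}→3  {7,8,10}→3  {8,9,10}→3
  4 left: {3,4,5,6}→1  {4,5,6,8}→4  {4,5,6,10}→4  {5,6,7,8}→6  {5,6,8,10}→12  {5,6,9,10}→6  {6,7,8,10}→12  {6,8,9,10}→12  {7,8,9,10}→6
  5 left: {2,3,4,5,6}→1  {3,4,5,6,8}→5  {3,4,5,6,10}→5  {4,5,6,7,8}→10  {4,5,6,8,10}→20  {4,5,6,9,10}→10  {5,6,7,8,10}→30  {5,6,8,9,10}→30  {6,7,8,9,10}→30
  6 left: {1,2,3,4,5,6}→1  {2,3,4,5,6,8}→6  {2,3,4,5,6,10}→6  {3,4,5,6,7,8}→15  {3,4,5,6,8,10}→30  {3,4,5,6,9,10}→15  {4,5,6,7,8,10}→60  {4,5,6,8,9,10}→60  {5,6,7,8,9,10}→90
  7 left: {1,2,3,4,5,6,8}→7  {1,2,3,4,5,6,10}→7  {2,3,4,5,6,7,8}→21  {2,3,4,5,6,8,10}→42  {2,3,4,5,6,9,10}→21  {3,4,5,6,7,8,10}→105  {3,4,5,6,8,9,10}→105  {4,5,6,7,8,9,10}→210
  8 left: {1,2,3,4,5,6,7,8}→28  {1,2,3,4,5,6,8,10}→56  {1,2,3,4,5,6,9,10}→28  {2,3,4,5,6,7,8,10}→168  {2,3,4,5,6,8,9,10}→168  {3,4,5,6,7,8,9,10}→420
  9 left: {0,1,2,3,4,5,6,9,10}→28  {1,2,3,4,5,6,7,8,10}→252  {1,2,3,4,5,6,8,9,10}→252  {2,3,4,5,6,7,8,9,10}→756
  placing 0:e first → 1260 extensions
  placing 7:c first → 280 extensions
total linear extensions = 1540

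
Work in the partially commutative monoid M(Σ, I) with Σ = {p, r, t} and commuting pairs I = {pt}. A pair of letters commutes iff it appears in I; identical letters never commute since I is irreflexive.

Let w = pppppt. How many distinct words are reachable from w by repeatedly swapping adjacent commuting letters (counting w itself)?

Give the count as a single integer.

drop 0:p onto floor
drop 1:p onto {0:p}
drop 2:p onto {1:p}
drop 3:p onto {2:p}
drop 4:p onto {3:p}
drop 5:t onto floor
ground layer = {0:p, 5:t}
drop-orders for the pieces not yet dropped (sum over which currently-grounded one goes next):
  1 to go: {4} 1  {5} 1
  2 to go: {3,4} 1  {4,5} 2
  3 to go: {2,3,4} 1  {3,4,5} 3
  4 to go: {1,2,3,4} 1  {2,3,4,5} 4
  if 0:p drops first: 5 orders
  if 5:t drops first: 1 orders
heap linearizations: 6

6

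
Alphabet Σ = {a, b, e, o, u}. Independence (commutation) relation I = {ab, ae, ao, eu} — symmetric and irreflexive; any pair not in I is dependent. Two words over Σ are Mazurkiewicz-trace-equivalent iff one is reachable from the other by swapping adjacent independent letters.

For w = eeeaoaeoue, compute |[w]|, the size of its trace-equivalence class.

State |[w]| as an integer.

64

#0=e has no predecessor
#1=e depends on [0:e]
#2=e depends on [1:e]
#3=a has no predecessor
#4=o depends on [2:e]
#5=a depends on [3:a]
#6=e depends on [4:o]
#7=o depends on [6:e]
#8=u depends on [5:a, 7:o]
#9=e depends on [7:o]
sources: [0:e, 3:a]
N(rest) = Σ N(rest − s) over sources s of rest; N(one piece) = 1:
  size 1 → [8]=1  [9]=1
  size 2 → [5,8]=1  [8,9]=2
  size 3 → [3,5,8]=1  [5,8,9]=3  [7,8,9]=2
  size 4 → [3,5,8,9]=4  [5,7,8,9]=5  [6,7,8,9]=2
  size 5 → [3,5,7,8,9]=9  [4,6,7,8,9]=2  [5,6,7,8,9]=7
  size 6 → [2,4,6,7,8,9]=2  [3,5,6,7,8,9]=16  [4,5,6,7,8,9]=9
  size 7 → [1,2,4,6,7,8,9]=2  [2,4,5,6,7,8,9]=11  [3,4,5,6,7,8,9]=25
  size 8 → [0,1,2,4,6,7,8,9]=2  [1,2,4,5,6,7,8,9]=13  [2,3,4,5,6,7,8,9]=36
  first=0(e) contributes 49
  first=3(a) contributes 15
|[w]| = 64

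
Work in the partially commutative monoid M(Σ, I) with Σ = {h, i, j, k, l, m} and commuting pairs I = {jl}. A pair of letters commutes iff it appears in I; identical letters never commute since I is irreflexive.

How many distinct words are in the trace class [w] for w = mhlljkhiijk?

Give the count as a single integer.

3

#0=m has no predecessor
#1=h depends on [0:m]
#2=l depends on [1:h]
#3=l depends on [2:l]
#4=j depends on [1:h]
#5=k depends on [3:l, 4:j]
#6=h depends on [5:k]
#7=i depends on [6:h]
#8=i depends on [7:i]
#9=j depends on [8:i]
#10=k depends on [9:j]
sources: [0:m]
N(rest) = Σ N(rest − s) over sources s of rest; N(one piece) = 1:
  size 1 → [10]=1
  size 2 → [9,10]=1
  size 3 → [8,9,10]=1
  size 4 → [7,8,9,10]=1
  size 5 → [6,7,8,9,10]=1
  size 6 → [5,6,7,8,9,10]=1
  size 7 → [3,5,6,7,8,9,10]=1  [4,5,6,7,8,9,10]=1
  size 8 → [2,3,5,6,7,8,9,10]=1  [3,4,5,6,7,8,9,10]=2
  size 9 → [2,3,4,5,6,7,8,9,10]=3
  first=0(m) contributes 3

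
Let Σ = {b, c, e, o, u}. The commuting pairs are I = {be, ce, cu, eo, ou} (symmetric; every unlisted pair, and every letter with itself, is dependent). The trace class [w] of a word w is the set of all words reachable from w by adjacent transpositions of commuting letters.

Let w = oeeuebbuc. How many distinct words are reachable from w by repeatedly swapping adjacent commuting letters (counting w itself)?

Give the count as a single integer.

30

0(o) covers ∅
1(e) covers ∅
2(e) covers 1:e
3(u) covers 2:e
4(e) covers 3:u
5(b) covers 0:o, 3:u
6(b) covers 5:b
7(u) covers 4:e, 6:b
8(c) covers 6:b
floor of heap: 0:o, 1:e
completions by unplaced set U, small U first (add the entries for U minus each lowest piece of U):
  |U|=1: {7}:1  {8}:1
  |U|=2: {4,7}:1  {7,8}:2
  |U|=3: {4,7,8}:3  {6,7,8}:2
  |U|=4: {4,6,7,8}:5  {5,6,7,8}:2
  |U|=5: {0,5,6,7,8}:2  {4,5,6,7,8}:7
  |U|=6: {0,4,5,6,7,8}:9  {3,4,5,6,7,8}:7
  |U|=7: {0,3,4,5,6,7,8}:16  {2,3,4,5,6,7,8}:7
  start at 0(o): 7
  start at 1(e): 23
sum over floor = 30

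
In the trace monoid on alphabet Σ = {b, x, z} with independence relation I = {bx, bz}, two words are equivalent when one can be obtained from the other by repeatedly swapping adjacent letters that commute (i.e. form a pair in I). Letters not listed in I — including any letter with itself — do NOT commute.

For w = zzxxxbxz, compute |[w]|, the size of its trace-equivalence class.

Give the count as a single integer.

8

#0=z has no predecessor
#1=z depends on [0:z]
#2=x depends on [1:z]
#3=x depends on [2:x]
#4=x depends on [3:x]
#5=b has no predecessor
#6=x depends on [4:x]
#7=z depends on [6:x]
sources: [0:z, 5:b]
N(rest) = Σ N(rest − s) over sources s of rest; N(one piece) = 1:
  size 1 → [5]=1  [7]=1
  size 2 → [5,7]=2  [6,7]=1
  size 3 → [4,6,7]=1  [5,6,7]=3
  size 4 → [3,4,6,7]=1  [4,5,6,7]=4
  size 5 → [2,3,4,6,7]=1  [3,4,5,6,7]=5
  size 6 → [1,2,3,4,6,7]=1  [2,3,4,5,6,7]=6
  first=0(z) contributes 7
  first=5(b) contributes 1
|[w]| = 8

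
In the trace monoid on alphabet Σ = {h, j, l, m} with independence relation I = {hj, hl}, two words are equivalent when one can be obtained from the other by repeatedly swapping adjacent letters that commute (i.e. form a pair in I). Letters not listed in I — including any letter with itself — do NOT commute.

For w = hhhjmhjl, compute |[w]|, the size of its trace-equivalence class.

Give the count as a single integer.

12

drop 0:h onto floor
drop 1:h onto {0:h}
drop 2:h onto {1:h}
drop 3:j onto floor
drop 4:m onto {2:h, 3:j}
drop 5:h onto {4:m}
drop 6:j onto {4:m}
drop 7:l onto {6:j}
ground layer = {0:h, 3:j}
drop-orders for the pieces not yet dropped (sum over which currently-grounded one goes next):
  1 to go: {5} 1  {7} 1
  2 to go: {5,7} 2  {6,7} 1
  3 to go: {5,6,7} 3
  4 to go: {4,5,6,7} 3
  5 to go: {2,4,5,6,7} 3  {3,4,5,6,7} 3
  6 to go: {1,2,4,5,6,7} 3  {2,3,4,5,6,7} 6
  if 0:h drops first: 9 orders
  if 3:j drops first: 3 orders
heap linearizations: 12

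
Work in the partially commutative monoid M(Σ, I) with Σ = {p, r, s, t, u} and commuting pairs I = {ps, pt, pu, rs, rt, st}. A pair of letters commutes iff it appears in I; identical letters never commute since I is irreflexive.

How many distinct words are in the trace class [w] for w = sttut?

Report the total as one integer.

drop 0:s onto floor
drop 1:t onto floor
drop 2:t onto {1:t}
drop 3:u onto {0:s, 2:t}
drop 4:t onto {3:u}
ground layer = {0:s, 1:t}
drop-orders for the pieces not yet dropped (sum over which currently-grounded one goes next):
  1 to go: {4} 1
  2 to go: {3,4} 1
  3 to go: {0,3,4} 1  {2,3,4} 1
  if 0:s drops first: 1 orders
  if 1:t drops first: 2 orders
heap linearizations: 3

3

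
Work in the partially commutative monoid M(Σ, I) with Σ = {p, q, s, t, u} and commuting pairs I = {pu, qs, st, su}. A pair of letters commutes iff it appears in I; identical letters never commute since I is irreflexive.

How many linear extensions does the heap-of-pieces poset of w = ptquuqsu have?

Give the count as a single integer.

drop 0:p onto floor
drop 1:t onto {0:p}
drop 2:q onto {1:t}
drop 3:u onto {2:q}
drop 4:u onto {3:u}
drop 5:q onto {4:u}
drop 6:s onto {0:p}
drop 7:u onto {5:q}
ground layer = {0:p}
drop-orders for the pieces not yet dropped (sum over which currently-grounded one goes next):
  1 to go: {6} 1  {7} 1
  2 to go: {5,7} 1  {6,7} 2
  3 to go: {4,5,7} 1  {5,6,7} 3
  4 to go: {3,4,5,7} 1  {4,5,6,7} 4
  5 to go: {2,3,4,5,7} 1  {3,4,5,6,7} 5
  6 to go: {1,2,3,4,5,7} 1  {2,3,4,5,6,7} 6
  if 0:p drops first: 7 orders

7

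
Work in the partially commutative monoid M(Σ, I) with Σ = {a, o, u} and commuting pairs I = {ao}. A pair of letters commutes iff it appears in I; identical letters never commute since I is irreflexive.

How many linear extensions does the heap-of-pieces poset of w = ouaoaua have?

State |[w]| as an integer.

0(o) covers ∅
1(u) covers 0:o
2(a) covers 1:u
3(o) covers 1:u
4(a) covers 2:a
5(u) covers 3:o, 4:a
6(a) covers 5:u
floor of heap: 0:o
completions by unplaced set U, small U first (add the entries for U minus each lowest piece of U):
  |U|=1: {6}:1
  |U|=2: {5,6}:1
  |U|=3: {3,5,6}:1  {4,5,6}:1
  |U|=4: {2,4,5,6}:1  {3,4,5,6}:2
  |U|=5: {2,3,4,5,6}:3
  start at 0(o): 3

3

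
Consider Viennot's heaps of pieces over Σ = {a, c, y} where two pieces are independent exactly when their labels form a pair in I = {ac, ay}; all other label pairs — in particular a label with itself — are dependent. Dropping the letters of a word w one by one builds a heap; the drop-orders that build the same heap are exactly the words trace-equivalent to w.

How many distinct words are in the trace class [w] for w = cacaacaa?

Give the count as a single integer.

drop 0:c onto floor
drop 1:a onto floor
drop 2:c onto {0:c}
drop 3:a onto {1:a}
drop 4:a onto {3:a}
drop 5:c onto {2:c}
drop 6:a onto {4:a}
drop 7:a onto {6:a}
ground layer = {0:c, 1:a}
drop-orders for the pieces not yet dropped (sum over which currently-grounded one goes next):
  1 to go: {5} 1  {7} 1
  2 to go: {2,5} 1  {5,7} 2  {6,7} 1
  3 to go: {0,2,5} 1  {2,5,7} 3  {4,6,7} 1  {5,6,7} 3
  4 to go: {0,2,5,7} 4  {2,5,6,7} 6  {3,4,6,7} 1  {4,5,6,7} 4
  5 to go: {0,2,5,6,7} 10  {1,3,4,6,7} 1  {2,4,5,6,7} 10  {3,4,5,6,7} 5
  6 to go: {0,2,4,5,6,7} 20  {1,3,4,5,6,7} 6  {2,3,4,5,6,7} 15
  if 0:c drops first: 21 orders
  if 1:a drops first: 35 orders
heap linearizations: 56

56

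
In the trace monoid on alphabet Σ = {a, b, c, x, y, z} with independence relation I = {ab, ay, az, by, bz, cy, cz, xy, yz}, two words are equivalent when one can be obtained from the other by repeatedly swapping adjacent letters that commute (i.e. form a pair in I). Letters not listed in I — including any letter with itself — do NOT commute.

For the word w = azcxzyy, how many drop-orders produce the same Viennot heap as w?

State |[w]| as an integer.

drop 0:a onto floor
drop 1:z onto floor
drop 2:c onto {0:a}
drop 3:x onto {1:z, 2:c}
drop 4:z onto {3:x}
drop 5:y onto floor
drop 6:y onto {5:y}
ground layer = {0:a, 1:z, 5:y}
drop-orders for the pieces not yet dropped (sum over which currently-grounded one goes next):
  1 to go: {4} 1  {6} 1
  2 to go: {3,4} 1  {4,6} 2  {5,6} 1
  3 to go: {1,3,4} 1  {2,3,4} 1  {3,4,6} 3  {4,5,6} 3
  4 to go: {0,2,3,4} 1  {1,2,3,4} 2  {1,3,4,6} 4  {2,3,4,6} 4  {3,4,5,6} 6
  5 to go: {0,1,2,3,4} 3  {0,2,3,4,6} 5  {1,2,3,4,6} 10  {1,3,4,5,6} 10  {2,3,4,5,6} 10
  if 0:a drops first: 30 orders
  if 1:z drops first: 15 orders
  if 5:y drops first: 18 orders
heap linearizations: 63

63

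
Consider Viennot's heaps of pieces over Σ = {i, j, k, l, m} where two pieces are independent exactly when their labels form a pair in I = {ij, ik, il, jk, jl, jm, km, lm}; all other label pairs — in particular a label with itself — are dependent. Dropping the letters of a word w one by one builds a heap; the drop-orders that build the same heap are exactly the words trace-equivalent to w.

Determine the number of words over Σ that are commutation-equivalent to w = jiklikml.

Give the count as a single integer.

280

piece 0:j — minimal
piece 1:i — minimal
piece 2:k — minimal
piece 3:l rests on {2:k}
piece 4:i rests on {1:i}
piece 5:k rests on {3:l}
piece 6:m rests on {4:i}
piece 7:l rests on {5:k}
minimal pieces: {0:j, 1:i, 2:k}
ways to finish when only these pieces remain (= sum over removing one remaining piece with nothing left below it):
  1 left: {0}→1  {6}→1  {7}→1
  2 left: {0,6}→2  {0,7}→2  {4,6}→1  {5,7}→1  {6,7}→2
  3 left: {0,4,6}→3  {0,5,7}→3  {0,6,7}→6  {1,4,6}→1  {3,5,7}→1  {4,6,7}→3  {5,6,7}→3
  4 left: {0,1,4,6}→4  {0,3,5,7}→4  {0,4,6,7}→12  {0,5,6,7}→12  {1,4,6,7}→4  {2,3,5,7}→1  {3,5,6,7}→4  {4,5,6,7}→6
  5 left: {0,1,4,6,7}→20  {0,2,3,5,7}→5  {0,3,5,6,7}→20  {0,4,5,6,7}→30  {1,4,5,6,7}→10  {2,3,5,6,7}→5  {3,4,5,6,7}→10
  6 left: {0,1,4,5,6,7}→60  {0,2,3,5,6,7}→30  {0,3,4,5,6,7}→60  {1,3,4,5,6,7}→20  {2,3,4,5,6,7}→15
  placing 0:j first → 35 extensions
  placing 1:i first → 105 extensions
  placing 2:k first → 140 extensions
total linear extensions = 280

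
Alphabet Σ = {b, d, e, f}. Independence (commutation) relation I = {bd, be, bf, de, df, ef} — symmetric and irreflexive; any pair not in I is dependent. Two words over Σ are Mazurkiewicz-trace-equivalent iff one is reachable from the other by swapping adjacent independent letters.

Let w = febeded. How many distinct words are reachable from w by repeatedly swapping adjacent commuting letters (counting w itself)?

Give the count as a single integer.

420

piece 0:f — minimal
piece 1:e — minimal
piece 2:b — minimal
piece 3:e rests on {1:e}
piece 4:d — minimal
piece 5:e rests on {3:e}
piece 6:d rests on {4:d}
minimal pieces: {0:f, 1:e, 2:b, 4:d}
ways to finish when only these pieces remain (= sum over removing one remaining piece with nothing left below it):
  1 left: {0}→1  {2}→1  {5}→1  {6}→1
  2 left: {0,2}→2  {0,5}→2  {0,6}→2  {2,5}→2  {2,6}→2  {3,5}→1  {4,6}→1  {5,6}→2
  3 left: {0,2,5}→6  {0,2,6}→6  {0,3,5}→3  {0,4,6}→3  {0,5,6}→6  {1,3,5}→1  {2,3,5}→3  {2,4,6}→3  {2,5,6}→6  {3,5,6}→3  {4,5,6}→3
  4 left: {0,1,3,5}→4  {0,2,3,5}→12  {0,2,4,6}→12  {0,2,5,6}→24  {0,3,5,6}→12  {0,4,5,6}→12  {1,2,3,5}→4  {1,3,5,6}→4  {2,3,5,6}→12  {2,4,5,6}→12  {3,4,5,6}→6
  5 left: {0,1,2,3,5}→20  {0,1,3,5,6}→20  {0,2,3,5,6}→60  {0,2,4,5,6}→60  {0,3,4,5,6}→30  {1,2,3,5,6}→20  {1,3,4,5,6}→10  {2,3,4,5,6}→30
  placing 0:f first → 60 extensions
  placing 1:e first → 180 extensions
  placing 2:b first → 60 extensions
  placing 4:d first → 120 extensions
total linear extensions = 420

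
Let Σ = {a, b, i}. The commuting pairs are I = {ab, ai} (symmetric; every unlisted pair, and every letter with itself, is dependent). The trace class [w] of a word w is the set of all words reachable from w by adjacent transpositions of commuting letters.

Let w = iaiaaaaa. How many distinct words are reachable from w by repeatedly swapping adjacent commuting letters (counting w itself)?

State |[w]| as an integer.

piece 0:i — minimal
piece 1:a — minimal
piece 2:i rests on {0:i}
piece 3:a rests on {1:a}
piece 4:a rests on {3:a}
piece 5:a rests on {4:a}
piece 6:a rests on {5:a}
piece 7:a rests on {6:a}
minimal pieces: {0:i, 1:a}
ways to finish when only these pieces remain (= sum over removing one remaining piece with nothing left below it):
  1 left: {2}→1  {7}→1
  2 left: {0,2}→1  {2,7}→2  {6,7}→1
  3 left: {0,2,7}→3  {2,6,7}→3  {5,6,7}→1
  4 left: {0,2,6,7}→6  {2,5,6,7}→4  {4,5,6,7}→1
  5 left: {0,2,5,6,7}→10  {2,4,5,6,7}→5  {3,4,5,6,7}→1
  6 left: {0,2,4,5,6,7}→15  {1,3,4,5,6,7}→1  {2,3,4,5,6,7}→6
  placing 0:i first → 7 extensions
  placing 1:a first → 21 extensions
total linear extensions = 28

28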